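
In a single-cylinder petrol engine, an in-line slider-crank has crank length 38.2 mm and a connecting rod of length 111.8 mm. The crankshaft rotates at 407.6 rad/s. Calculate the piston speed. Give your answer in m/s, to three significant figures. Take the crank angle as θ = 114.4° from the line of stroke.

12.1

ω = 407.6 rad/s
For an in-line slider-crank, x = r cosθ + √(L² − r² sin²θ), so v = −rω sinθ·[1 + r cosθ/√(L² − r² sin²θ)].
With r = 0.0382 m, L = 0.1118 m, θ = 114.4°: √(L² − r² sin²θ) = 0.10625 m.
v = −0.0382·407.6·0.91068·[1 + 0.0382·-0.41310/0.10625] = -12.074 m/s.
|v| = 12.074 m/s.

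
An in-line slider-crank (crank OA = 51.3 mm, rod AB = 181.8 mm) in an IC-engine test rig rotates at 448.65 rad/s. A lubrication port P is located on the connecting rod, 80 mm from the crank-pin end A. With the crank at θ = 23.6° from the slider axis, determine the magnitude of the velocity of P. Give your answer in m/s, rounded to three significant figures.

ω = 448.6 rad/s.  Crank-pin speed |V_A| = rω = 23.016 m/s, perpendicular to OA.
Rod angle: sinφ = −(r/L) sinθ ⇒ φ = -6.487°; ω_rod = −rω cosθ/√(L²−r²sin²θ) = -116.76 rad/s.
V_P = V_A + ω_rod × AP, with AP = 0.08 m along the rod.
Components: V_Px = −rω sinθ − a·ω_rod·sinφ = -10.27 m/s;  V_Py = rω cosθ + a·ω_rod·cosφ = +11.81 m/s.
|V_P| = √(V_Px² + V_Py²) = 15.65 m/s.

15.7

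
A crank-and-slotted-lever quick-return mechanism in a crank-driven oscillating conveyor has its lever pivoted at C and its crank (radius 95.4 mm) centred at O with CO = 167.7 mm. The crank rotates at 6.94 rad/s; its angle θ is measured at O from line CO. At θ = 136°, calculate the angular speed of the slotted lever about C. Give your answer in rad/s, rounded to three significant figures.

ω = 6.94 rad/s
Crank pin A relative to C: A = (d + r cosθ, r sinθ); lever angle φ = atan2(r sinθ, d + r cosθ).
Differentiating tanφ: φ̇ = rω(d cosθ + r)/(d² + r² + 2dr cosθ).
d² + r² + 2dr cosθ = |CA|² = 0.0142076 m²;  d cosθ + r = -0.025233 m.
|ω_lever| = |0.0954·6.94·-0.025233| / 0.0142076 = 1.1759 rad/s.

1.18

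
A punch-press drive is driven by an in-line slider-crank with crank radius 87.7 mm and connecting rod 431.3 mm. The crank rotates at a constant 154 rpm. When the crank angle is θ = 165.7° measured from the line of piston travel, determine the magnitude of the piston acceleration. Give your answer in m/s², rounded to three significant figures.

18.0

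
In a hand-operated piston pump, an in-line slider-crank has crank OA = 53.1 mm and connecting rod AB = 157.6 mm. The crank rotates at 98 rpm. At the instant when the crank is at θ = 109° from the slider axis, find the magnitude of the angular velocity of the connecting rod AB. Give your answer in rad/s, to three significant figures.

1.19

ω = 10.26 rad/s (converted from 98 rpm).
The rod makes angle φ with the slider axis where L sinφ = r sinθ; differentiating, L cosφ·φ̇ = r ω cosθ.
L cosφ = √(L² − r² sin²θ) = 0.14939 m.
|ω_rod| = r ω |cosθ| / √(L² − r² sin²θ) = 0.0531·10.26·0.32557/0.14939 = 1.1876 rad/s.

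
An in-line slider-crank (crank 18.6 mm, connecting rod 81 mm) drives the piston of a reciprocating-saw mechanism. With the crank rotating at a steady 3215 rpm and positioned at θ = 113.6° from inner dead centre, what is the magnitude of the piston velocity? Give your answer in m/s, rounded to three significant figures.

5.20

ω = 2π·3215/60 = 336.7 rad/s
For an in-line slider-crank, x = r cosθ + √(L² − r² sin²θ), so v = −rω sinθ·[1 + r cosθ/√(L² − r² sin²θ)].
With r = 0.0186 m, L = 0.081 m, θ = 113.6°: √(L² − r² sin²θ) = 0.079186 m.
v = −0.0186·336.7·0.91636·[1 + 0.0186·-0.40035/0.079186] = -5.1988 m/s.
|v| = 5.1988 m/s.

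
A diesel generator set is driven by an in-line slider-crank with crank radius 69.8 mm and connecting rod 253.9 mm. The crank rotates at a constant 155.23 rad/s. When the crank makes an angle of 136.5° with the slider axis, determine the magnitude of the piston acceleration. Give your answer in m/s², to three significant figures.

1190

ω = 155.2 rad/s
x(θ) = r cosθ + √(L² − r² sin²θ); with ω constant, a = ω²·d²x/dθ².
d²x/dθ² = −r cosθ − r²(cos2θ)/√u − r⁴ sin²2θ/(4u^{3/2}),  u = L² − r² sin²θ = 0.0621567 m².
Substituting r = 0.0698 m, L = 0.2539 m, θ = 136.5°: d²x/dθ² = +0.049226 m.
a = ω²·d²x/dθ² = (155.2)²·(+0.049226) = +1186.2 m/s²;  |a| = 1186.2 m/s².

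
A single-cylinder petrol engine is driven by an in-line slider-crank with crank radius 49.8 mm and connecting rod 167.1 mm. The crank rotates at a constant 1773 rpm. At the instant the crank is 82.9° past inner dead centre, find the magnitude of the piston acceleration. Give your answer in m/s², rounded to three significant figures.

306

ω = 2π·1773/60 = 185.7 rad/s
x(θ) = r cosθ + √(L² − r² sin²θ); with ω constant, a = ω²·d²x/dθ².
d²x/dθ² = −r cosθ − r²(cos2θ)/√u − r⁴ sin²2θ/(4u^{3/2}),  u = L² − r² sin²θ = 0.0254803 m².
Substituting r = 0.0498 m, L = 0.1671 m, θ = 82.9°: d²x/dθ² = +0.0088838 m.
a = ω²·d²x/dθ² = (185.7)²·(+0.0088838) = +306.25 m/s²;  |a| = 306.25 m/s².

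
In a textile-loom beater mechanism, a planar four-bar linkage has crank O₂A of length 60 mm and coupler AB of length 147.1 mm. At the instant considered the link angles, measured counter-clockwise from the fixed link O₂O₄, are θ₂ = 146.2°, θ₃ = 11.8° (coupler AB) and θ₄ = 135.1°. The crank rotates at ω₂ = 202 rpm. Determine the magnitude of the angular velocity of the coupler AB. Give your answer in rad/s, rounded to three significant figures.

1.99

ω₂ = 21.15 rad/s (from 202 rpm).
Differentiating the loop-closure r₂e^{iθ₂}+r₃e^{iθ₃}=r₁+r₄e^{iθ₄} gives r₂ω₂e^{iθ₂}+r₃ω₃e^{iθ₃}=r₄ω₄e^{iθ₄}.
Eliminating the other unknown: ω₃ = r₂ω₂ sin(θ₄−θ₂) / [r₃ sin(θ₃−θ₄)].
Numerator sine = -0.19252; denominator sine = -0.83581.
Result = 0.06·21.15·(-0.19252) / (0.1471·(-0.83581)) = +1.9874 rad/s; magnitude 1.9874 rad/s.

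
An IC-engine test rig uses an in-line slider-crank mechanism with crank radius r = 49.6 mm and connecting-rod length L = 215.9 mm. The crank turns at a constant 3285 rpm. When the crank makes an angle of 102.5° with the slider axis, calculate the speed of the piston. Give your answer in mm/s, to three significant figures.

15800

ω = 2π·3285/60 = 344 rad/s
For an in-line slider-crank, x = r cosθ + √(L² − r² sin²θ), so v = −rω sinθ·[1 + r cosθ/√(L² − r² sin²θ)].
With r = 0.0496 m, L = 0.2159 m, θ = 102.5°: √(L² − r² sin²θ) = 0.2104 m.
v = −0.0496·344·0.97630·[1 + 0.0496·-0.21644/0.2104] = -15.808 m/s.
|v| = 15.808 m/s = 15808 mm/s.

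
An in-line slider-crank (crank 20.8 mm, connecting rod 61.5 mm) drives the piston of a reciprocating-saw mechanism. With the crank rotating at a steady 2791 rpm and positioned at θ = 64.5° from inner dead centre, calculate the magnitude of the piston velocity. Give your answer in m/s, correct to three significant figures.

6.33

ω = 2π·2791/60 = 292.3 rad/s
For an in-line slider-crank, x = r cosθ + √(L² − r² sin²θ), so v = −rω sinθ·[1 + r cosθ/√(L² − r² sin²θ)].
With r = 0.0208 m, L = 0.0615 m, θ = 64.5°: √(L² − r² sin²θ) = 0.058564 m.
v = −0.0208·292.3·0.90259·[1 + 0.0208·0.43051/0.058564] = -6.326 m/s.
|v| = 6.326 m/s.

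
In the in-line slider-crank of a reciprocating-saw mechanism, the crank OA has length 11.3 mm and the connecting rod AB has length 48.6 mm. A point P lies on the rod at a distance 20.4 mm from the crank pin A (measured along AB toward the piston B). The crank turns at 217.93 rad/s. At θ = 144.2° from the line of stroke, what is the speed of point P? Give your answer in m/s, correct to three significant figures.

1.76

ω = 217.9 rad/s.  Crank-pin speed |V_A| = rω = 2.4626 m/s, perpendicular to OA.
Rod angle: sinφ = −(r/L) sinθ ⇒ φ = -7.817°; ω_rod = −rω cosθ/√(L²−r²sin²θ) = +41.483 rad/s.
V_P = V_A + ω_rod × AP, with AP = 0.0204 m along the rod.
Components: V_Px = −rω sinθ − a·ω_rod·sinφ = -1.3254 m/s;  V_Py = rω cosθ + a·ω_rod·cosφ = -1.1589 m/s.
|V_P| = √(V_Px² + V_Py²) = 1.7607 m/s.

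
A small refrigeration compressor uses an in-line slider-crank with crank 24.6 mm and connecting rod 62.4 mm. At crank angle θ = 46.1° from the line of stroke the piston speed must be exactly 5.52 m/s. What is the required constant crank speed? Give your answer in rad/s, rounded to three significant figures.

242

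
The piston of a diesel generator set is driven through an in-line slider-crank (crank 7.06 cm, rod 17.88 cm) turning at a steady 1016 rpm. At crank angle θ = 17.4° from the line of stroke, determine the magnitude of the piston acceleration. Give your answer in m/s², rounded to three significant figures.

1030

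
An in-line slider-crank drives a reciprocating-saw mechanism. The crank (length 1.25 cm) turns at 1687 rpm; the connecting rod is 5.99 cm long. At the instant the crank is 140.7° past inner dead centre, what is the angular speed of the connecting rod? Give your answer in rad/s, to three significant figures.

ω = 176.7 rad/s (converted from 1687 rpm).
The rod makes angle φ with the slider axis where L sinφ = r sinθ; differentiating, L cosφ·φ̇ = r ω cosθ.
L cosφ = √(L² − r² sin²θ) = 0.059374 m.
|ω_rod| = r ω |cosθ| / √(L² − r² sin²θ) = 0.0125·176.7·0.77384/0.059374 = 28.781 rad/s.

28.8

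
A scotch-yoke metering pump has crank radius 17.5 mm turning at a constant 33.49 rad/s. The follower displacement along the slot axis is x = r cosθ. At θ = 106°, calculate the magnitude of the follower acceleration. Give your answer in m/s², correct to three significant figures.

5.41

ω = 33.49 rad/s
x = r cosθ ⇒ ẍ = −rω² cosθ (ω constant).
|a| = rω²|cosθ| = 0.0175·(33.49)²·|cos 106°| = 5.4101 m/s².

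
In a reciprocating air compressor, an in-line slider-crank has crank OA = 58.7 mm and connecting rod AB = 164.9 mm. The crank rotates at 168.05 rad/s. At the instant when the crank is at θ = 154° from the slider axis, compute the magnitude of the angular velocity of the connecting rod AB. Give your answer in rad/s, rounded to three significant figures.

54.4

ω = 168.1 rad/s
The rod makes angle φ with the slider axis where L sinφ = r sinθ; differentiating, L cosφ·φ̇ = r ω cosθ.
L cosφ = √(L² − r² sin²θ) = 0.16288 m.
|ω_rod| = r ω |cosθ| / √(L² − r² sin²θ) = 0.0587·168.1·0.89879/0.16288 = 54.434 rad/s.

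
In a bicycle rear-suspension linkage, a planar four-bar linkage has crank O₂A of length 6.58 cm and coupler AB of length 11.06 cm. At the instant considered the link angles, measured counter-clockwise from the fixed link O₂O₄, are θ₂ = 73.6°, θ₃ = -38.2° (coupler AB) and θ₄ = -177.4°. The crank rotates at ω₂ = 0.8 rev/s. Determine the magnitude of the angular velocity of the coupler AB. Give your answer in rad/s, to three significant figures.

ω₂ = 5.027 rad/s (from 0.8 rev/s).
Differentiating the loop-closure r₂e^{iθ₂}+r₃e^{iθ₃}=r₁+r₄e^{iθ₄} gives r₂ω₂e^{iθ₂}+r₃ω₃e^{iθ₃}=r₄ω₄e^{iθ₄}.
Eliminating the other unknown: ω₃ = r₂ω₂ sin(θ₄−θ₂) / [r₃ sin(θ₃−θ₄)].
Numerator sine = +0.94552; denominator sine = +0.65342.
Result = 0.0658·5.027·(+0.94552) / (0.1106·(+0.65342)) = +4.3273 rad/s; magnitude 4.3273 rad/s.

4.33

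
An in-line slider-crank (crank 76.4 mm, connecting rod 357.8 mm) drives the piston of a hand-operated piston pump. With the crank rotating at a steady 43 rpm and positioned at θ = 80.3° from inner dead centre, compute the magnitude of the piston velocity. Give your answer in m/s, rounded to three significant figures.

0.352

ω = 2π·43/60 = 4.503 rad/s
For an in-line slider-crank, x = r cosθ + √(L² − r² sin²θ), so v = −rω sinθ·[1 + r cosθ/√(L² − r² sin²θ)].
With r = 0.0764 m, L = 0.3578 m, θ = 80.3°: √(L² − r² sin²θ) = 0.34979 m.
v = −0.0764·4.503·0.98570·[1 + 0.0764·0.16849/0.34979] = -0.35159 m/s.
|v| = 0.35159 m/s.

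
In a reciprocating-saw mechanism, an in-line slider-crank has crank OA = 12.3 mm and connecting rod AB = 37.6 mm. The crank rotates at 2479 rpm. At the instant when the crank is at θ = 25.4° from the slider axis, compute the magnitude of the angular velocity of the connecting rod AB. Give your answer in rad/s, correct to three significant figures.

77.5

ω = 259.6 rad/s (converted from 2479 rpm).
The rod makes angle φ with the slider axis where L sinφ = r sinθ; differentiating, L cosφ·φ̇ = r ω cosθ.
L cosφ = √(L² − r² sin²θ) = 0.037228 m.
|ω_rod| = r ω |cosθ| / √(L² − r² sin²θ) = 0.0123·259.6·0.90334/0.037228 = 77.48 rad/s.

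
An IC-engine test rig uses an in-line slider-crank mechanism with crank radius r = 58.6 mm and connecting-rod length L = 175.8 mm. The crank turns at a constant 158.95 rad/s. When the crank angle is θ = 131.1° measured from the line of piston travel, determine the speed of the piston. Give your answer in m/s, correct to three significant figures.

5.43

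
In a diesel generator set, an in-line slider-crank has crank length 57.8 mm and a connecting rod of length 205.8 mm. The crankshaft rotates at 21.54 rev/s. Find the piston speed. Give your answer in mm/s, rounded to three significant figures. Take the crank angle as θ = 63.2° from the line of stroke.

ω = 2π·21.5 = 135.3 rad/s
For an in-line slider-crank, x = r cosθ + √(L² − r² sin²θ), so v = −rω sinθ·[1 + r cosθ/√(L² − r² sin²θ)].
With r = 0.0578 m, L = 0.2058 m, θ = 63.2°: √(L² − r² sin²θ) = 0.19923 m.
v = −0.0578·135.3·0.89259·[1 + 0.0578·0.45088/0.19923] = -7.8957 m/s.
|v| = 7.8957 m/s = 7895.7 mm/s.

7900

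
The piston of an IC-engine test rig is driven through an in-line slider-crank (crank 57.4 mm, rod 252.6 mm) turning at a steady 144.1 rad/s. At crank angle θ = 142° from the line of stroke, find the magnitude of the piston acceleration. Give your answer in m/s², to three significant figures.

870

ω = 144.1 rad/s
x(θ) = r cosθ + √(L² − r² sin²θ); with ω constant, a = ω²·d²x/dθ².
d²x/dθ² = −r cosθ − r²(cos2θ)/√u − r⁴ sin²2θ/(4u^{3/2}),  u = L² − r² sin²θ = 0.0625579 m².
Substituting r = 0.0574 m, L = 0.2526 m, θ = 142°: d²x/dθ² = +0.041882 m.
a = ω²·d²x/dθ² = (144.1)²·(+0.041882) = +869.67 m/s²;  |a| = 869.67 m/s².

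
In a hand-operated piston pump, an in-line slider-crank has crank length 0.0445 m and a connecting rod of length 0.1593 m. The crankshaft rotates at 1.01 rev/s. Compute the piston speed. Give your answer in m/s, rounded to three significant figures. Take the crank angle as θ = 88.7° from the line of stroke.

0.284

ω = 2π·1.01 = 6.346 rad/s
For an in-line slider-crank, x = r cosθ + √(L² − r² sin²θ), so v = −rω sinθ·[1 + r cosθ/√(L² − r² sin²θ)].
With r = 0.0445 m, L = 0.1593 m, θ = 88.7°: √(L² − r² sin²θ) = 0.15296 m.
v = −0.0445·6.346·0.99974·[1 + 0.0445·0.02269/0.15296] = -0.28419 m/s.
|v| = 0.28419 m/s.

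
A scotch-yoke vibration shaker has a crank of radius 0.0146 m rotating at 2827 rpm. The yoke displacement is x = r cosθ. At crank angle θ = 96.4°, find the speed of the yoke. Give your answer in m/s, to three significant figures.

4.30

ω = 296 rad/s (from 2827 rpm).
x = r cosθ ⇒ ẋ = −rω sinθ.
|v| = rω|sinθ| = 0.0146·296·|sin 96.4°| = 4.2953 m/s.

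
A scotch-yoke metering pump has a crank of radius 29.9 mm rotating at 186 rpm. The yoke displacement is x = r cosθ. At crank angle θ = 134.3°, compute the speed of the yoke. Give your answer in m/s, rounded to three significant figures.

ω = 19.48 rad/s (from 186 rpm).
x = r cosθ ⇒ ẋ = −rω sinθ.
|v| = rω|sinθ| = 0.0299·19.48·|sin 134.3°| = 0.41681 m/s.

0.417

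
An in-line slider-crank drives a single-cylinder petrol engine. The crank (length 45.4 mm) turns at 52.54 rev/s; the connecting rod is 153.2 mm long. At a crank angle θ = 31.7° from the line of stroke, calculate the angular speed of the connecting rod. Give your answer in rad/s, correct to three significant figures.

84.3

ω = 330.1 rad/s (converted from 52.54 rev/s).
The rod makes angle φ with the slider axis where L sinφ = r sinθ; differentiating, L cosφ·φ̇ = r ω cosθ.
L cosφ = √(L² − r² sin²θ) = 0.15133 m.
|ω_rod| = r ω |cosθ| / √(L² − r² sin²θ) = 0.0454·330.1·0.85081/0.15133 = 84.262 rad/s.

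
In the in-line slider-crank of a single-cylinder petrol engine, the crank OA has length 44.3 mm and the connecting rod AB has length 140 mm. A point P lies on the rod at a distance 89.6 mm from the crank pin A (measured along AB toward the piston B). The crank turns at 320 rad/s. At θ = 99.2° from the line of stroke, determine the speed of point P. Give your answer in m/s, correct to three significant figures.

13.5

ω = 320 rad/s.  Crank-pin speed |V_A| = rω = 14.176 m/s, perpendicular to OA.
Rod angle: sinφ = −(r/L) sinθ ⇒ φ = -18.201°; ω_rod = −rω cosθ/√(L²−r²sin²θ) = +17.042 rad/s.
V_P = V_A + ω_rod × AP, with AP = 0.0896 m along the rod.
Components: V_Px = −rω sinθ − a·ω_rod·sinφ = -13.517 m/s;  V_Py = rω cosθ + a·ω_rod·cosφ = -0.81593 m/s.
|V_P| = √(V_Px² + V_Py²) = 13.541 m/s.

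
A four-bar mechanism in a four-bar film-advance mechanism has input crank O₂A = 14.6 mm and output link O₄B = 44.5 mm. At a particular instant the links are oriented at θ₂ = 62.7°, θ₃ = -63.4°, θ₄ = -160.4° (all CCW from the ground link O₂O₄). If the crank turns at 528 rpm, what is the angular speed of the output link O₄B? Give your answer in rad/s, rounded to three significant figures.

ω₂ = 55.29 rad/s (from 528 rpm).
Differentiating the loop-closure r₂e^{iθ₂}+r₃e^{iθ₃}=r₁+r₄e^{iθ₄} gives r₂ω₂e^{iθ₂}+r₃ω₃e^{iθ₃}=r₄ω₄e^{iθ₄}.
Eliminating the other unknown: ω₄ = r₂ω₂ sin(θ₂−θ₃) / [r₄ sin(θ₄−θ₃)].
Numerator sine = +0.80799; denominator sine = -0.99255.
Result = 0.0146·55.29·(+0.80799) / (0.0445·(-0.99255)) = -14.768 rad/s; magnitude 14.768 rad/s.

14.8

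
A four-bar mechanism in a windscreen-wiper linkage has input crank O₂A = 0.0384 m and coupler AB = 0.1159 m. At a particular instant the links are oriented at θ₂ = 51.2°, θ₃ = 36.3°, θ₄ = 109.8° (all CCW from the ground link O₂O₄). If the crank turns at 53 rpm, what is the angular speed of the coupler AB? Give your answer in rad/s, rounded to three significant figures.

ω₂ = 5.55 rad/s (from 53 rpm).
Differentiating the loop-closure r₂e^{iθ₂}+r₃e^{iθ₃}=r₁+r₄e^{iθ₄} gives r₂ω₂e^{iθ₂}+r₃ω₃e^{iθ₃}=r₄ω₄e^{iθ₄}.
Eliminating the other unknown: ω₃ = r₂ω₂ sin(θ₄−θ₂) / [r₃ sin(θ₃−θ₄)].
Numerator sine = +0.85355; denominator sine = -0.95882.
Result = 0.0384·5.55·(+0.85355) / (0.1159·(-0.95882)) = -1.637 rad/s; magnitude 1.637 rad/s.

1.64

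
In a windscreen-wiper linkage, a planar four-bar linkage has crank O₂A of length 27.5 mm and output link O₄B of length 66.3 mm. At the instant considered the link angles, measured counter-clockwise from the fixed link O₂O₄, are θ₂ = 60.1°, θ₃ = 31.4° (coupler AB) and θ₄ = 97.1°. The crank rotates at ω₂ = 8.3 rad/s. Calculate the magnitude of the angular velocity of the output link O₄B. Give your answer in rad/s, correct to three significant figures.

1.81

ω₂ = 8.3 rad/s
Differentiating the loop-closure r₂e^{iθ₂}+r₃e^{iθ₃}=r₁+r₄e^{iθ₄} gives r₂ω₂e^{iθ₂}+r₃ω₃e^{iθ₃}=r₄ω₄e^{iθ₄}.
Eliminating the other unknown: ω₄ = r₂ω₂ sin(θ₂−θ₃) / [r₄ sin(θ₄−θ₃)].
Numerator sine = +0.48022; denominator sine = +0.91140.
Result = 0.0275·8.3·(+0.48022) / (0.0663·(+0.91140)) = +1.814 rad/s; magnitude 1.814 rad/s.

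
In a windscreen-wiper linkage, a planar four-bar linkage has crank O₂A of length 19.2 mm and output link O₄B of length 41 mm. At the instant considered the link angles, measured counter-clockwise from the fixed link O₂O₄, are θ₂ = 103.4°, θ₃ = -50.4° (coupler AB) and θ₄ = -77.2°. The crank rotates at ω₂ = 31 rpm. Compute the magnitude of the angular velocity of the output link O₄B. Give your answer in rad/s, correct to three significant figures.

ω₂ = 3.246 rad/s (from 31 rpm).
Differentiating the loop-closure r₂e^{iθ₂}+r₃e^{iθ₃}=r₁+r₄e^{iθ₄} gives r₂ω₂e^{iθ₂}+r₃ω₃e^{iθ₃}=r₄ω₄e^{iθ₄}.
Eliminating the other unknown: ω₄ = r₂ω₂ sin(θ₂−θ₃) / [r₄ sin(θ₄−θ₃)].
Numerator sine = +0.44151; denominator sine = -0.45088.
Result = 0.0192·3.246·(+0.44151) / (0.041·(-0.45088)) = -1.4886 rad/s; magnitude 1.4886 rad/s.

1.49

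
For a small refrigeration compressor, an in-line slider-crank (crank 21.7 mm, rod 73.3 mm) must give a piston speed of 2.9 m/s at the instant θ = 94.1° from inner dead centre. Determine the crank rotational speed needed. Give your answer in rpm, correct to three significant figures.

1310

For an in-line slider-crank, |v_piston| = rω|sinθ|·[1 + r cosθ/√(L² − r² sin²θ)].
With r = 0.0217 m, L = 0.0733 m, θ = 94.1°: the bracketed kinematic factor |dx/dθ| = 0.021165 m.
ω = v/|dx/dθ| = 2.9/0.021165 = 137.02 rad/s.
N = 60ω/(2π) = 1308.4 rpm.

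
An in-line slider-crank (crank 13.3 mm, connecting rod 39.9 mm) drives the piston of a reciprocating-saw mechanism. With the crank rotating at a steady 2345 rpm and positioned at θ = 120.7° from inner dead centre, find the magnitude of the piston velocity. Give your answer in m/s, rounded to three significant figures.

2.31

ω = 2π·2345/60 = 245.6 rad/s
For an in-line slider-crank, x = r cosθ + √(L² − r² sin²θ), so v = −rω sinθ·[1 + r cosθ/√(L² − r² sin²θ)].
With r = 0.0133 m, L = 0.0399 m, θ = 120.7°: √(L² − r² sin²θ) = 0.038226 m.
v = −0.0133·245.6·0.85985·[1 + 0.0133·-0.51054/0.038226] = -2.3095 m/s.
|v| = 2.3095 m/s.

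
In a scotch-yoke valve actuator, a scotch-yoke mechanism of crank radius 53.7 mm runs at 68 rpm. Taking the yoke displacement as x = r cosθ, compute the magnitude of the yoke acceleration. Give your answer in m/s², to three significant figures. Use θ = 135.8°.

1.95

ω = 7.121 rad/s (from 68 rpm).
x = r cosθ ⇒ ẍ = −rω² cosθ (ω constant).
|a| = rω²|cosθ| = 0.0537·(7.121)²·|cos 135.8°| = 1.9522 m/s².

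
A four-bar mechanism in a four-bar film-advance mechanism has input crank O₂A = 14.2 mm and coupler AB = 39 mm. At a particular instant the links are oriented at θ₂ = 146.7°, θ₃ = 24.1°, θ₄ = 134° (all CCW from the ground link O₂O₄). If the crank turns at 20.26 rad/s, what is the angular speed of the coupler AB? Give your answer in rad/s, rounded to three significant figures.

1.72

ω₂ = 20.26 rad/s
Differentiating the loop-closure r₂e^{iθ₂}+r₃e^{iθ₃}=r₁+r₄e^{iθ₄} gives r₂ω₂e^{iθ₂}+r₃ω₃e^{iθ₃}=r₄ω₄e^{iθ₄}.
Eliminating the other unknown: ω₃ = r₂ω₂ sin(θ₄−θ₂) / [r₃ sin(θ₃−θ₄)].
Numerator sine = -0.21985; denominator sine = -0.94029.
Result = 0.0142·20.26·(-0.21985) / (0.039·(-0.94029)) = +1.7247 rad/s; magnitude 1.7247 rad/s.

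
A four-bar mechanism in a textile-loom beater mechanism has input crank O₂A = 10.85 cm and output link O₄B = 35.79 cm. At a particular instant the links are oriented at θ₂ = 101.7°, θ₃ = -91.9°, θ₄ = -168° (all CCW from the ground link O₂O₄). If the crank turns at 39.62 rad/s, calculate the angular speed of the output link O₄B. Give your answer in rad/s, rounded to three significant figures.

ω₂ = 39.62 rad/s
Differentiating the loop-closure r₂e^{iθ₂}+r₃e^{iθ₃}=r₁+r₄e^{iθ₄} gives r₂ω₂e^{iθ₂}+r₃ω₃e^{iθ₃}=r₄ω₄e^{iθ₄}.
Eliminating the other unknown: ω₄ = r₂ω₂ sin(θ₂−θ₃) / [r₄ sin(θ₄−θ₃)].
Numerator sine = -0.23514; denominator sine = -0.97072.
Result = 0.1085·39.62·(-0.23514) / (0.3579·(-0.97072)) = +2.9095 rad/s; magnitude 2.9095 rad/s.

2.91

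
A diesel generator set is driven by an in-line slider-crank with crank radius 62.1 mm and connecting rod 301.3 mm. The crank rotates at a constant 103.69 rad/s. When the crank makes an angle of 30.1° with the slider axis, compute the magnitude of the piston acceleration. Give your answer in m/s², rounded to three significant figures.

648

ω = 103.7 rad/s
x(θ) = r cosθ + √(L² − r² sin²θ); with ω constant, a = ω²·d²x/dθ².
d²x/dθ² = −r cosθ − r²(cos2θ)/√u − r⁴ sin²2θ/(4u^{3/2}),  u = L² − r² sin²θ = 0.0898118 m².
Substituting r = 0.0621 m, L = 0.3013 m, θ = 30.1°: d²x/dθ² = -0.060225 m.
a = ω²·d²x/dθ² = (103.7)²·(-0.060225) = -647.52 m/s²;  |a| = 647.52 m/s².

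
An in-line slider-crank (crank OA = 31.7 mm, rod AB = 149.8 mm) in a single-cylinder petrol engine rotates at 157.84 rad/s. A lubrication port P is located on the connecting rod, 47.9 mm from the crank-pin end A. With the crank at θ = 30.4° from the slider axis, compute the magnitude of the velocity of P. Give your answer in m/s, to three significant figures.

ω = 157.8 rad/s.  Crank-pin speed |V_A| = rω = 5.0035 m/s, perpendicular to OA.
Rod angle: sinφ = −(r/L) sinθ ⇒ φ = -6.147°; ω_rod = −rω cosθ/√(L²−r²sin²θ) = -28.976 rad/s.
V_P = V_A + ω_rod × AP, with AP = 0.0479 m along the rod.
Components: V_Px = −rω sinθ − a·ω_rod·sinφ = -2.6806 m/s;  V_Py = rω cosθ + a·ω_rod·cosφ = +2.9357 m/s.
|V_P| = √(V_Px² + V_Py²) = 3.9754 m/s.

3.98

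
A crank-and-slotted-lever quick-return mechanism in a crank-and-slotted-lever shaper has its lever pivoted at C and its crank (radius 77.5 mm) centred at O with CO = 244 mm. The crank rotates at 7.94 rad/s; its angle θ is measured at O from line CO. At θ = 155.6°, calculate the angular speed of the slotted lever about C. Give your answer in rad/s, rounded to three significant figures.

2.86

ω = 7.94 rad/s
Crank pin A relative to C: A = (d + r cosθ, r sinθ); lever angle φ = atan2(r sinθ, d + r cosθ).
Differentiating tanφ: φ̇ = rω(d cosθ + r)/(d² + r² + 2dr cosθ).
d² + r² + 2dr cosθ = |CA|² = 0.0311002 m²;  d cosθ + r = -0.14471 m.
|ω_lever| = |0.0775·7.94·-0.14471| / 0.0311002 = 2.8632 rad/s.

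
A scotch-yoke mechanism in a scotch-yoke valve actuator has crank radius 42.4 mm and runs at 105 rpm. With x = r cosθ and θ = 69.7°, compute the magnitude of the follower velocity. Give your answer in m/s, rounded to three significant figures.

0.437

ω = 11 rad/s (from 105 rpm).
x = r cosθ ⇒ ẋ = −rω sinθ.
|v| = rω|sinθ| = 0.0424·11·|sin 69.7°| = 0.43726 m/s.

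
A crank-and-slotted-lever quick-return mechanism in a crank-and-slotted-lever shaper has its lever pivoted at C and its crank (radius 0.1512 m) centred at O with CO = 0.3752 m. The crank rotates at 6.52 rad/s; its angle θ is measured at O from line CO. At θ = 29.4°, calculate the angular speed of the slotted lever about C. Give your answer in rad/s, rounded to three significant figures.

ω = 6.52 rad/s
Crank pin A relative to C: A = (d + r cosθ, r sinθ); lever angle φ = atan2(r sinθ, d + r cosθ).
Differentiating tanφ: φ̇ = rω(d cosθ + r)/(d² + r² + 2dr cosθ).
d² + r² + 2dr cosθ = |CA|² = 0.262485 m²;  d cosθ + r = +0.47808 m.
|ω_lever| = |0.1512·6.52·+0.47808| / 0.262485 = 1.7955 rad/s.

1.80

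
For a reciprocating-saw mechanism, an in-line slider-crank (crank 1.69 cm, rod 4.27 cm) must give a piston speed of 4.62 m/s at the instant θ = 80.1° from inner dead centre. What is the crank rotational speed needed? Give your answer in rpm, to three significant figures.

2470

For an in-line slider-crank, |v_piston| = rω|sinθ|·[1 + r cosθ/√(L² − r² sin²θ)].
With r = 0.0169 m, L = 0.0427 m, θ = 80.1°: the bracketed kinematic factor |dx/dθ| = 0.017879 m.
ω = v/|dx/dθ| = 4.62/0.017879 = 258.41 rad/s.
N = 60ω/(2π) = 2467.6 rpm.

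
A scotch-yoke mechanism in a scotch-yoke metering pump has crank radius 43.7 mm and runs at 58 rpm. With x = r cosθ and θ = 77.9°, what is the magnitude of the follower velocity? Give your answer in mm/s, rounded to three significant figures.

ω = 6.074 rad/s (from 58 rpm).
x = r cosθ ⇒ ẋ = −rω sinθ.
|v| = rω|sinθ| = 0.0437·6.074·|sin 77.9°| = 0.25953 m/s = 259.53 mm/s.

260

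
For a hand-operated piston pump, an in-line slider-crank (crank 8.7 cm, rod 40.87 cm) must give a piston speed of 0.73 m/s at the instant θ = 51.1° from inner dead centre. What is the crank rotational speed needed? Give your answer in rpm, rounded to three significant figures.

90.7

For an in-line slider-crank, |v_piston| = rω|sinθ|·[1 + r cosθ/√(L² − r² sin²θ)].
With r = 0.087 m, L = 0.4087 m, θ = 51.1°: the bracketed kinematic factor |dx/dθ| = 0.076885 m.
ω = v/|dx/dθ| = 0.73/0.076885 = 9.4947 rad/s.
N = 60ω/(2π) = 90.668 rpm.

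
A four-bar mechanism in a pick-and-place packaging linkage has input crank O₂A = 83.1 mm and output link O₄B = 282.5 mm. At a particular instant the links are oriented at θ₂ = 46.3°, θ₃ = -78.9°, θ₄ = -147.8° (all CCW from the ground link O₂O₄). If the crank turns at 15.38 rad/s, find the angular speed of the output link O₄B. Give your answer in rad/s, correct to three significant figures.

ω₂ = 15.38 rad/s
Differentiating the loop-closure r₂e^{iθ₂}+r₃e^{iθ₃}=r₁+r₄e^{iθ₄} gives r₂ω₂e^{iθ₂}+r₃ω₃e^{iθ₃}=r₄ω₄e^{iθ₄}.
Eliminating the other unknown: ω₄ = r₂ω₂ sin(θ₂−θ₃) / [r₄ sin(θ₄−θ₃)].
Numerator sine = +0.81714; denominator sine = -0.93295.
Result = 0.0831·15.38·(+0.81714) / (0.2825·(-0.93295)) = -3.9626 rad/s; magnitude 3.9626 rad/s.

3.96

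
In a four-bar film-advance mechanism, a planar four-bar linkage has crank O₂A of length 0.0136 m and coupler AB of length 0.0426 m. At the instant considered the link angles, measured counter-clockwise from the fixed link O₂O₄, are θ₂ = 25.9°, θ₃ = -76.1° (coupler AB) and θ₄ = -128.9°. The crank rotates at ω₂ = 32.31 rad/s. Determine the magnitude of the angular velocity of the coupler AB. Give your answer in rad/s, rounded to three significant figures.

5.51

ω₂ = 32.31 rad/s
Differentiating the loop-closure r₂e^{iθ₂}+r₃e^{iθ₃}=r₁+r₄e^{iθ₄} gives r₂ω₂e^{iθ₂}+r₃ω₃e^{iθ₃}=r₄ω₄e^{iθ₄}.
Eliminating the other unknown: ω₃ = r₂ω₂ sin(θ₄−θ₂) / [r₃ sin(θ₃−θ₄)].
Numerator sine = -0.42578; denominator sine = +0.79653.
Result = 0.0136·32.31·(-0.42578) / (0.0426·(+0.79653)) = -5.5138 rad/s; magnitude 5.5138 rad/s.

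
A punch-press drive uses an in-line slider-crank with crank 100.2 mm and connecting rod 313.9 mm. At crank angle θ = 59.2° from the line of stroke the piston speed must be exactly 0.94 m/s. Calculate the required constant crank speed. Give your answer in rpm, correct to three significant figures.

89.1

For an in-line slider-crank, |v_piston| = rω|sinθ|·[1 + r cosθ/√(L² − r² sin²θ)].
With r = 0.1002 m, L = 0.3139 m, θ = 59.2°: the bracketed kinematic factor |dx/dθ| = 0.1007 m.
ω = v/|dx/dθ| = 0.94/0.1007 = 9.335 rad/s.
N = 60ω/(2π) = 89.143 rpm.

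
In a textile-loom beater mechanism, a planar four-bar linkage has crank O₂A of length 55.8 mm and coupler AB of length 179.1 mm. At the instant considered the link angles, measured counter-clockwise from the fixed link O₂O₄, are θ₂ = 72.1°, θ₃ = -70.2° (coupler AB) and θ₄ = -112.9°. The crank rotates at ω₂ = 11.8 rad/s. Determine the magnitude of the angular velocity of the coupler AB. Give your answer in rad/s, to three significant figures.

0.472

ω₂ = 11.8 rad/s
Differentiating the loop-closure r₂e^{iθ₂}+r₃e^{iθ₃}=r₁+r₄e^{iθ₄} gives r₂ω₂e^{iθ₂}+r₃ω₃e^{iθ₃}=r₄ω₄e^{iθ₄}.
Eliminating the other unknown: ω₃ = r₂ω₂ sin(θ₄−θ₂) / [r₃ sin(θ₃−θ₄)].
Numerator sine = +0.08716; denominator sine = +0.67816.
Result = 0.0558·11.8·(+0.08716) / (0.1791·(+0.67816)) = +0.47248 rad/s; magnitude 0.47248 rad/s.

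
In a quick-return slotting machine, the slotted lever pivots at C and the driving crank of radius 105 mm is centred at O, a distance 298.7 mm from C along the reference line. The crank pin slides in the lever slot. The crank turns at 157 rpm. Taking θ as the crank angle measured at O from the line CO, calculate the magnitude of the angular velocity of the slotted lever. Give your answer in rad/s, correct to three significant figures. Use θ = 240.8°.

ω = 16.44 rad/s (from 157 rpm).
Crank pin A relative to C: A = (d + r cosθ, r sinθ); lever angle φ = atan2(r sinθ, d + r cosθ).
Differentiating tanφ: φ̇ = rω(d cosθ + r)/(d² + r² + 2dr cosθ).
d² + r² + 2dr cosθ = |CA|² = 0.0696447 m²;  d cosθ + r = -0.040724 m.
|ω_lever| = |0.105·16.44·-0.040724| / 0.0696447 = 1.0094 rad/s.

1.01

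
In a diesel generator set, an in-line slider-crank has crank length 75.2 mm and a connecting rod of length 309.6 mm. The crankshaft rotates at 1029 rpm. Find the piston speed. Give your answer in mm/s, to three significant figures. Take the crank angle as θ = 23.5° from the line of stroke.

ω = 2π·1029/60 = 107.8 rad/s
For an in-line slider-crank, x = r cosθ + √(L² − r² sin²θ), so v = −rω sinθ·[1 + r cosθ/√(L² − r² sin²θ)].
With r = 0.0752 m, L = 0.3096 m, θ = 23.5°: √(L² − r² sin²θ) = 0.30814 m.
v = −0.0752·107.8·0.39875·[1 + 0.0752·0.91706/0.30814] = -3.9543 m/s.
|v| = 3.9543 m/s = 3954.3 mm/s.

3950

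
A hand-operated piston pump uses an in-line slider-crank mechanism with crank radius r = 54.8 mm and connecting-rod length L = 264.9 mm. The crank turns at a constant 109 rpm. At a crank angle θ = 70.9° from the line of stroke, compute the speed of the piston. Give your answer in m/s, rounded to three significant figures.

0.632

ω = 2π·109/60 = 11.41 rad/s
For an in-line slider-crank, x = r cosθ + √(L² − r² sin²θ), so v = −rω sinθ·[1 + r cosθ/√(L² − r² sin²θ)].
With r = 0.0548 m, L = 0.2649 m, θ = 70.9°: √(L² − r² sin²θ) = 0.25979 m.
v = −0.0548·11.41·0.94495·[1 + 0.0548·0.32722/0.25979] = -0.63188 m/s.
|v| = 0.63188 m/s.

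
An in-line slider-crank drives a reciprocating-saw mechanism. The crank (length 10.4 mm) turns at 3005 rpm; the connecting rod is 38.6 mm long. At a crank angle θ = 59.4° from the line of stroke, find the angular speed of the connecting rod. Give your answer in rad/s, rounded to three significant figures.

44.4

ω = 314.7 rad/s (converted from 3005 rpm).
The rod makes angle φ with the slider axis where L sinφ = r sinθ; differentiating, L cosφ·φ̇ = r ω cosθ.
L cosφ = √(L² − r² sin²θ) = 0.037548 m.
|ω_rod| = r ω |cosθ| / √(L² − r² sin²θ) = 0.0104·314.7·0.50904/0.037548 = 44.369 rad/s.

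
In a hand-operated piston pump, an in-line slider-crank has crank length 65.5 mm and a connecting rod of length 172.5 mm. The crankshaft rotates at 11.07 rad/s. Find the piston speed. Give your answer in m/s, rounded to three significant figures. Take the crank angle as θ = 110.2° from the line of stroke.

ω = 11.07 rad/s
For an in-line slider-crank, x = r cosθ + √(L² − r² sin²θ), so v = −rω sinθ·[1 + r cosθ/√(L² − r² sin²θ)].
With r = 0.0655 m, L = 0.1725 m, θ = 110.2°: √(L² − r² sin²θ) = 0.16118 m.
v = −0.0655·11.07·0.93849·[1 + 0.0655·-0.34530/0.16118] = -0.585 m/s.
|v| = 0.585 m/s.

0.585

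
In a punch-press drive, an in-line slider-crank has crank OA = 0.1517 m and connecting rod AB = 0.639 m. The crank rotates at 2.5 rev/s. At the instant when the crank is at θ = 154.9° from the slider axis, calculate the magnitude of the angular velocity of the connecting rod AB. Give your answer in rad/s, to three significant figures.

3.39

ω = 15.71 rad/s (converted from 2.5 rev/s).
The rod makes angle φ with the slider axis where L sinφ = r sinθ; differentiating, L cosφ·φ̇ = r ω cosθ.
L cosφ = √(L² − r² sin²θ) = 0.63575 m.
|ω_rod| = r ω |cosθ| / √(L² − r² sin²θ) = 0.1517·15.71·0.90557/0.63575 = 3.3942 rad/s.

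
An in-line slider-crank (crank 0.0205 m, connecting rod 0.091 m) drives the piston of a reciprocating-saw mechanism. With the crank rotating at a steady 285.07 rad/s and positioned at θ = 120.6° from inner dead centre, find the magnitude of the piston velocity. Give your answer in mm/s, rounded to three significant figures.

ω = 285.1 rad/s
For an in-line slider-crank, x = r cosθ + √(L² − r² sin²θ), so v = −rω sinθ·[1 + r cosθ/√(L² − r² sin²θ)].
With r = 0.0205 m, L = 0.091 m, θ = 120.6°: √(L² − r² sin²θ) = 0.089273 m.
v = −0.0205·285.1·0.86074·[1 + 0.0205·-0.50904/0.089273] = -4.4421 m/s.
|v| = 4.4421 m/s = 4442.1 mm/s.

4440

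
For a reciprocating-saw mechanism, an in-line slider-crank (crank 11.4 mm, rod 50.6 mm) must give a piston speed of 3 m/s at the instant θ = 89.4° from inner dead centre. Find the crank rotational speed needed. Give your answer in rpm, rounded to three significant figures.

2510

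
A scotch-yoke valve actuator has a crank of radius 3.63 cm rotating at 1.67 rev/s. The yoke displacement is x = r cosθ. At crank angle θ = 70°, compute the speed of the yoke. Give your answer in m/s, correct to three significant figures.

0.358

ω = 10.49 rad/s (from 1.67 rev/s).
x = r cosθ ⇒ ẋ = −rω sinθ.
|v| = rω|sinθ| = 0.0363·10.49·|sin 70°| = 0.35792 m/s.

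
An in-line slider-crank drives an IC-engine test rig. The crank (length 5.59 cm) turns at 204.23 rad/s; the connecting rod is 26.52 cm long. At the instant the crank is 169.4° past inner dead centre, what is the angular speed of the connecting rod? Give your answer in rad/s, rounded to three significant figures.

42.3

ω = 204.2 rad/s
The rod makes angle φ with the slider axis where L sinφ = r sinθ; differentiating, L cosφ·φ̇ = r ω cosθ.
L cosφ = √(L² − r² sin²θ) = 0.265 m.
|ω_rod| = r ω |cosθ| / √(L² − r² sin²θ) = 0.0559·204.2·0.98294/0.265 = 42.346 rad/s.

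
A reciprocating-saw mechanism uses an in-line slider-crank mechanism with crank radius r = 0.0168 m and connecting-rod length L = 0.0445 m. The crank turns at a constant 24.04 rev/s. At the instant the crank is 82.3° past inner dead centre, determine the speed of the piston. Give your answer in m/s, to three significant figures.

2.65

ω = 2π·24 = 151 rad/s
For an in-line slider-crank, x = r cosθ + √(L² − r² sin²θ), so v = −rω sinθ·[1 + r cosθ/√(L² − r² sin²θ)].
With r = 0.0168 m, L = 0.0445 m, θ = 82.3°: √(L² − r² sin²θ) = 0.041268 m.
v = −0.0168·151·0.99098·[1 + 0.0168·0.13399/0.041268] = -2.6519 m/s.
|v| = 2.6519 m/s.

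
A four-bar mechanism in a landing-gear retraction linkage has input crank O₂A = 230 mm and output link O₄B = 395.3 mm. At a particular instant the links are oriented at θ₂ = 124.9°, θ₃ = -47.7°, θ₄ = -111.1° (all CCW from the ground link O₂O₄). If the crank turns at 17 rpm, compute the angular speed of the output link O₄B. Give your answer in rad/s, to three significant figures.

0.149

ω₂ = 1.78 rad/s (from 17 rpm).
Differentiating the loop-closure r₂e^{iθ₂}+r₃e^{iθ₃}=r₁+r₄e^{iθ₄} gives r₂ω₂e^{iθ₂}+r₃ω₃e^{iθ₃}=r₄ω₄e^{iθ₄}.
Eliminating the other unknown: ω₄ = r₂ω₂ sin(θ₂−θ₃) / [r₄ sin(θ₄−θ₃)].
Numerator sine = +0.12880; denominator sine = -0.89415.
Result = 0.23·1.78·(+0.12880) / (0.3953·(-0.89415)) = -0.1492 rad/s; magnitude 0.1492 rad/s.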